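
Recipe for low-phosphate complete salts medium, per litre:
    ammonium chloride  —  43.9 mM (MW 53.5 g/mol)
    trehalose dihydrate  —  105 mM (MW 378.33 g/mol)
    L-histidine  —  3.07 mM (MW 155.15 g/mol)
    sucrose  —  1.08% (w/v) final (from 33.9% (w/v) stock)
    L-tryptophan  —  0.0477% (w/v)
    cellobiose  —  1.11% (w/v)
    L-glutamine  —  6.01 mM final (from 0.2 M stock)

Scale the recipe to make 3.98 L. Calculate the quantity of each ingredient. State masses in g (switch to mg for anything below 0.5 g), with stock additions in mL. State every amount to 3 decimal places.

Working volume: 3.98 L.
ammonium chloride: 43.9 mmol/L × 53.5 g/mol × 3.98 L ÷ 1000 = 9.348 g
trehalose dihydrate: 105 mmol/L × 378.33 g/mol × 3.98 L ÷ 1000 = 158.104 g
L-histidine: 3.07 mmol/L × 155.15 g/mol × 3.98 L ÷ 1000 = 1.896 g
sucrose: dilute stock: 1.08% ÷ 33.9% × 3980 mL = 126.796 mL
L-tryptophan: 0.0477 g per 100 mL × 3980 mL ÷ 100 = 1.898 g
cellobiose: 1.11% w/v = 11.1 g/L → 11.1 × 3.98 L = 44.178 g
L-glutamine: dilute stock: 6.01 mM × 3980 mL ÷ 200 mM = 119.599 mL

ammonium chloride 9.348 g; trehalose dihydrate 158.104 g; L-histidine 1.896 g; sucrose 126.796 mL; L-tryptophan 1.898 g; cellobiose 44.178 g; L-glutamine 119.599 mL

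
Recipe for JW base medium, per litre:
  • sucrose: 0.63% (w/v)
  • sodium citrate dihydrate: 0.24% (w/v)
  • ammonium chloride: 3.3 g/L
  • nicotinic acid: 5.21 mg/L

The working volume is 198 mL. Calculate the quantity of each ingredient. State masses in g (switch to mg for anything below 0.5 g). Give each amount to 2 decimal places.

Scale factor relative to 1 L: 0.198.
sucrose: 0.63 g per 100 mL × 198 mL ÷ 100 = 1.25 g
sodium citrate dihydrate: 0.24 g per 100 mL × 198 mL ÷ 100 = 0.4752 g = 475.20 mg
ammonium chloride: 3.3 g/L × 0.198 L = 0.65 g
nicotinic acid: 5.21 mg/L × 0.198 L = 1.03 mg

sucrose 1.25 g; sodium citrate dihydrate 475.20 mg; ammonium chloride 0.65 g; nicotinic acid 1.03 mg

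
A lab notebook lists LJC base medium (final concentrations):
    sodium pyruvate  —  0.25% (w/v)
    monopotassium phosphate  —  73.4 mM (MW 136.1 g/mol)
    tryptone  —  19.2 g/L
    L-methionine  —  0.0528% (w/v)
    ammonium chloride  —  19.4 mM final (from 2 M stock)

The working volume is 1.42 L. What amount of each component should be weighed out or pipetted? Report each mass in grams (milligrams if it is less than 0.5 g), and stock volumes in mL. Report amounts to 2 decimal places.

Scale factor relative to 1 L: 1.42.
sodium pyruvate: 0.25% w/v = 2.5 g/L → 2.5 × 1.42 L = 3.55 g
monopotassium phosphate: 73.4 mmol/L × 136.1 g/mol × 1.42 L ÷ 1000 = 14.19 g
tryptone: 19.2 g/L × 1.42 L = 27.26 g
L-methionine: 0.0528 g per 100 mL × 1420 mL ÷ 100 = 0.75 g
ammonium chloride: V = C2·V2/C1 = 19.4 mM × 1420 mL ÷ 2000 mM = 13.77 mL

sodium pyruvate 3.55 g; monopotassium phosphate 14.19 g; tryptone 27.26 g; L-methionine 0.75 g; ammonium chloride 13.77 mL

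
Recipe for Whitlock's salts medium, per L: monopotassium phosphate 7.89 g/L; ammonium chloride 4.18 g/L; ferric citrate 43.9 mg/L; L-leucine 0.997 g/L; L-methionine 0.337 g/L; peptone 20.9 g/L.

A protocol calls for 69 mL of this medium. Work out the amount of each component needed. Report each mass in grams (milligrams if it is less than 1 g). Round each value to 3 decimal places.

monopotassium phosphate 544.410 mg; ammonium chloride 288.420 mg; ferric citrate 3.029 mg; L-leucine 68.793 mg; L-methionine 23.253 mg; peptone 1.442 g

Working volume: 69 mL = 0.069 L.
monopotassium phosphate: 7.89 g/L × 0.069 L = 0.54441 g = 544.410 mg
ammonium chloride: 4.18 g/L × 0.069 L = 0.28842 g = 288.420 mg
ferric citrate: 43.9 mg/L × 0.069 L = 3.029 mg
L-leucine: 0.997 g/L × 0.069 L = 0.068793 g = 68.793 mg
L-methionine: 0.337 g/L × 0.069 L = 0.023253 g = 23.253 mg
peptone: 20.9 g/L × 0.069 L = 1.442 g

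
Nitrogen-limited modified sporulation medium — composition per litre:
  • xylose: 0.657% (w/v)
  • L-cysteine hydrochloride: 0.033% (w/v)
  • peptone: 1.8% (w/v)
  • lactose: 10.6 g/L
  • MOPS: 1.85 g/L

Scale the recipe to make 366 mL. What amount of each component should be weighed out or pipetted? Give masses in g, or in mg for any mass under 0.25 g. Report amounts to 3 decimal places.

Target volume = 366 mL = 0.366 L.
xylose: 0.657 g per 100 mL × 366 mL ÷ 100 = 2.405 g
L-cysteine hydrochloride: 0.033 g per 100 mL × 366 mL ÷ 100 = 0.12078 g = 120.780 mg
peptone: 1.8 g per 100 mL × 366 mL ÷ 100 = 6.588 g
lactose: 10.6 g/L × 0.366 L = 3.880 g
MOPS: 1.85 g/L × 0.366 L = 0.677 g

xylose 2.405 g; L-cysteine hydrochloride 120.780 mg; peptone 6.588 g; lactose 3.880 g; MOPS 0.677 g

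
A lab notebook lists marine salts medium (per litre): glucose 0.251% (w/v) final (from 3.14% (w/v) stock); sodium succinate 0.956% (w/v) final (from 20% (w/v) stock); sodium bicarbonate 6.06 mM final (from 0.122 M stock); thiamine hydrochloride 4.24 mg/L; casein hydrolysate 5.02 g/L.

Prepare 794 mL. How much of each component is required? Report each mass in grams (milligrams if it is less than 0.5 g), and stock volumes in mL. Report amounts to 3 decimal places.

glucose 63.469 mL; sodium succinate 37.953 mL; sodium bicarbonate 39.440 mL; thiamine hydrochloride 3.367 mg; casein hydrolysate 3.986 g

Scale factor relative to 1 L: 0.794.
glucose: C1V1 = C2V2 → 0.251% ÷ 3.14% × 794 mL = 63.469 mL
sodium succinate: dilute stock: 0.956% ÷ 20% × 794 mL = 37.953 mL
sodium bicarbonate: C1V1 = C2V2 → 6.06 mM × 794 mL ÷ 122 mM = 39.440 mL
thiamine hydrochloride: 4.24 mg/L × 0.794 L = 3.367 mg
casein hydrolysate: 5.02 g/L × 0.794 L = 3.986 g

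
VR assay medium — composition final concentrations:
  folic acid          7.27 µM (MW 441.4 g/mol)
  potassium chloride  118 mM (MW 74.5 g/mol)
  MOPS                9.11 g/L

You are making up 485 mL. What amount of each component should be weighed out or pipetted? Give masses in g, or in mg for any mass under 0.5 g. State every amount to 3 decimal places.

folic acid 1.556 mg; potassium chloride 4.264 g; MOPS 4.418 g

Working volume: 485 mL = 0.485 L.
folic acid: 7.27 µmol/L × 441.4 g/mol × 0.485 L ÷ 1000 = 1.556 mg
potassium chloride: 118 mmol/L × 74.5 g/mol × 0.485 L ÷ 1000 = 4.264 g
MOPS: 9.11 g/L × 0.485 L = 4.418 g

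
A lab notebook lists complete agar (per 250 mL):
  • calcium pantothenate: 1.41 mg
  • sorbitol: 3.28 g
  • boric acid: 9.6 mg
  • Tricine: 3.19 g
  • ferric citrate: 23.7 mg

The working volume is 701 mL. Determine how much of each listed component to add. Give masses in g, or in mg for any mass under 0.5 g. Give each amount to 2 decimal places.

calcium pantothenate 3.95 mg; sorbitol 9.20 g; boric acid 26.92 mg; Tricine 8.94 g; ferric citrate 66.45 mg

Ratio of target to recipe volume: 701 / 250 = 2.804.
calcium pantothenate: 1.41 mg × (701 mL / 250 mL) = 3.95 mg
sorbitol: 3.28 g × (701 mL / 250 mL) = 9.20 g
boric acid: 9.6 mg × (701 mL / 250 mL) = 26.92 mg
Tricine: 3.19 g × (701 mL / 250 mL) = 8.94 g
ferric citrate: 23.7 mg × (701 mL / 250 mL) = 66.45 mg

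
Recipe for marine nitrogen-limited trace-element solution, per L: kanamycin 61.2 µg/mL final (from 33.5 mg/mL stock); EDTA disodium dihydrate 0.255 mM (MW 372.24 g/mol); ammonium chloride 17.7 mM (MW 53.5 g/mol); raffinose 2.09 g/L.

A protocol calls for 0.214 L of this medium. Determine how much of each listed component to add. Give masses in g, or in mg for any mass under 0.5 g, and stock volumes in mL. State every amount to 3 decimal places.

Working volume: 0.214 L.
kanamycin: V = C2·V2/C1 = 61.2 µg/mL × 214 mL ÷ 33500 µg/mL = 0.391 mL
EDTA disodium dihydrate: 0.255 mmol/L × 372.24 mg/mmol × 0.214 L = 20.313 mg
ammonium chloride: 17.7 mmol/L × 53.5 mg/mmol × 0.214 L = 202.647 mg
raffinose: 2.09 g/L × 0.214 L = 0.44726 g = 447.260 mg

kanamycin 0.391 mL; EDTA disodium dihydrate 20.313 mg; ammonium chloride 202.647 mg; raffinose 447.260 mg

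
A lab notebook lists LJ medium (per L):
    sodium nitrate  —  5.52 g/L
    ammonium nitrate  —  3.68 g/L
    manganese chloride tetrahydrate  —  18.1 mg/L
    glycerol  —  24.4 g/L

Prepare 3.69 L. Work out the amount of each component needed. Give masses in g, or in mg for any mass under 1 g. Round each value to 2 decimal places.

Working volume: 3.69 L.
sodium nitrate: 5.52 g/L × 3.69 L = 20.37 g
ammonium nitrate: 3.68 g/L × 3.69 L = 13.58 g
manganese chloride tetrahydrate: 18.1 mg/L × 3.69 L = 66.79 mg
glycerol: 24.4 g/L × 3.69 L = 90.04 g

sodium nitrate 20.37 g; ammonium nitrate 13.58 g; manganese chloride tetrahydrate 66.79 mg; glycerol 90.04 g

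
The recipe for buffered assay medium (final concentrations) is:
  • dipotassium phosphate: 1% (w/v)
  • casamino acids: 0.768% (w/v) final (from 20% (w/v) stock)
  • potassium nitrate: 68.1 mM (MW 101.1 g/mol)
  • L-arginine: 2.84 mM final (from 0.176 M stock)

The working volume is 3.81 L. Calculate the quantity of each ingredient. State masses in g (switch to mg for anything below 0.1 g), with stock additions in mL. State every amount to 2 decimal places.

Scale factor relative to 1 L: 3.81.
dipotassium phosphate: 1 g per 100 mL × 3810 mL ÷ 100 = 38.10 g
casamino acids: dilute stock: 0.768% ÷ 20% × 3810 mL = 146.30 mL
potassium nitrate: 68.1 mmol/L × 101.1 g/mol × 3.81 L ÷ 1000 = 26.23 g
L-arginine: V = C2·V2/C1 = 2.84 mM × 3810 mL ÷ 176 mM = 61.48 mL

dipotassium phosphate 38.10 g; casamino acids 146.30 mL; potassium nitrate 26.23 g; L-arginine 61.48 mL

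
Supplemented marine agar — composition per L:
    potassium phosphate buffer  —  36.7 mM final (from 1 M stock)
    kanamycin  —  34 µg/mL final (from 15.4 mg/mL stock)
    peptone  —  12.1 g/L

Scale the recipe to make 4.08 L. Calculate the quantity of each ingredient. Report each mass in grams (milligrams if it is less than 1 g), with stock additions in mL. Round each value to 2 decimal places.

Scale factor relative to 1 L: 4.08.
potassium phosphate buffer: dilute stock: 36.7 mM × 4080 mL ÷ 1000 mM = 149.74 mL
kanamycin: dilute stock: 34 µg/mL × 4080 mL ÷ 15400 µg/mL = 9.01 mL
peptone: 12.1 g/L × 4.08 L = 49.37 g

potassium phosphate buffer 149.74 mL; kanamycin 9.01 mL; peptone 49.37 g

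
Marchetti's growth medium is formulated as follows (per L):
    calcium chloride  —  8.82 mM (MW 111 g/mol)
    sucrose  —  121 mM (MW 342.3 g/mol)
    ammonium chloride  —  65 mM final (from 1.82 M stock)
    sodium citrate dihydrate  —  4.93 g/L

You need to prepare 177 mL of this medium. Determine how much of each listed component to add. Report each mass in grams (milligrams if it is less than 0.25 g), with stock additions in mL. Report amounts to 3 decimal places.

calcium chloride 173.287 mg; sucrose 7.331 g; ammonium chloride 6.321 mL; sodium citrate dihydrate 0.873 g

Target volume = 177 mL = 0.177 L.
calcium chloride: 8.82 mmol/L × 111 mg/mmol × 0.177 L = 173.287 mg
sucrose: 121 mmol/L × 342.3 g/mol × 0.177 L ÷ 1000 = 7.331 g
ammonium chloride: dilute stock: 65 mM × 177 mL ÷ 1820 mM = 6.321 mL
sodium citrate dihydrate: 4.93 g/L × 0.177 L = 0.873 g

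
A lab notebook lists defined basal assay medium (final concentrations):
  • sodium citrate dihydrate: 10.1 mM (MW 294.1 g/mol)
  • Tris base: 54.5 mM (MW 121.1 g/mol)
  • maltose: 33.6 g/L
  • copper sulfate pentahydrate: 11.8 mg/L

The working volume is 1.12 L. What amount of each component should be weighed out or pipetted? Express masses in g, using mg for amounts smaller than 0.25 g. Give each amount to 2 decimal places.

sodium citrate dihydrate 3.33 g; Tris base 7.39 g; maltose 37.63 g; copper sulfate pentahydrate 13.22 mg

Working volume: 1.12 L.
sodium citrate dihydrate: 10.1 mmol/L × 294.1 g/mol × 1.12 L ÷ 1000 = 3.33 g
Tris base: 54.5 mmol/L × 121.1 g/mol × 1.12 L ÷ 1000 = 7.39 g
maltose: 33.6 g/L × 1.12 L = 37.63 g
copper sulfate pentahydrate: 11.8 mg/L × 1.12 L = 13.22 mg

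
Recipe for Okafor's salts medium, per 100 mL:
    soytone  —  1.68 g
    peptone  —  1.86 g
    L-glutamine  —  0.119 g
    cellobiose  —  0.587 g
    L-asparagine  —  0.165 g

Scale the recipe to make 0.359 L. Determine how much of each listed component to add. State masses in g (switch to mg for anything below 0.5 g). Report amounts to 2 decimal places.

Scale factor = 359 mL / 100 mL = 3.59.
soytone: 1.68 g × (359 mL / 100 mL) = 6.03 g
peptone: 1.86 g × (359 mL / 100 mL) = 6.68 g
L-glutamine: 0.119 g × (359 mL / 100 mL) = 0.42721 g = 427.21 mg
cellobiose: 0.587 g × (359 mL / 100 mL) = 2.11 g
L-asparagine: 0.165 g × (359 mL / 100 mL) = 0.59 g

soytone 6.03 g; peptone 6.68 g; L-glutamine 427.21 mg; cellobiose 2.11 g; L-asparagine 0.59 g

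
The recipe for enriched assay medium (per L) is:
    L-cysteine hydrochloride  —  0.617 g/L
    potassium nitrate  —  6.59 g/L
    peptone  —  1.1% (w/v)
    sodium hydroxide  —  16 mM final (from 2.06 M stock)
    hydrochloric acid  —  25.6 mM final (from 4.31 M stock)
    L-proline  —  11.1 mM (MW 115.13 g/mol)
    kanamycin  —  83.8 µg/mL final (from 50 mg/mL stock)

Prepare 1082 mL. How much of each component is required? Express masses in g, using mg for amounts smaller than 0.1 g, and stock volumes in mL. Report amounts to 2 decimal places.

Target volume = 1082 mL = 1.082 L.
L-cysteine hydrochloride: 0.617 g/L × 1.082 L = 0.67 g
potassium nitrate: 6.59 g/L × 1.082 L = 7.13 g
peptone: 1.1 g per 100 mL × 1082 mL ÷ 100 = 11.90 g
sodium hydroxide: dilute stock: 16 mM × 1082 mL ÷ 2060 mM = 8.40 mL
hydrochloric acid: dilute stock: 25.6 mM × 1082 mL ÷ 4310 mM = 6.43 mL
L-proline: 11.1 mmol/L × 115.13 g/mol × 1.082 L ÷ 1000 = 1.38 g
kanamycin: V = C2·V2/C1 = 83.8 µg/mL × 1082 mL ÷ 50000 µg/mL = 1.81 mL

L-cysteine hydrochloride 0.67 g; potassium nitrate 7.13 g; peptone 11.90 g; sodium hydroxide 8.40 mL; hydrochloric acid 6.43 mL; L-proline 1.38 g; kanamycin 1.81 mL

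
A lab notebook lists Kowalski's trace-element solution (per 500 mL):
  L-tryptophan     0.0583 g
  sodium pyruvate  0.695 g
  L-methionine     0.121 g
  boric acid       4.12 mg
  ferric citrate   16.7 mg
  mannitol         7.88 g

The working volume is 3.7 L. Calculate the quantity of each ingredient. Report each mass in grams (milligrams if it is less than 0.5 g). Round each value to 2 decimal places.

L-tryptophan 431.42 mg; sodium pyruvate 5.14 g; L-methionine 0.90 g; boric acid 30.49 mg; ferric citrate 123.58 mg; mannitol 58.31 g

Scale factor = 3700 mL / 500 mL = 7.4.
L-tryptophan: 0.0583 g × (3700 mL / 500 mL) = 0.43142 g = 431.42 mg
sodium pyruvate: 0.695 g × (3700 mL / 500 mL) = 5.14 g
L-methionine: 0.121 g × (3700 mL / 500 mL) = 0.90 g
boric acid: 4.12 mg × (3700 mL / 500 mL) = 30.49 mg
ferric citrate: 16.7 mg × (3700 mL / 500 mL) = 123.58 mg
mannitol: 7.88 g × (3700 mL / 500 mL) = 58.31 g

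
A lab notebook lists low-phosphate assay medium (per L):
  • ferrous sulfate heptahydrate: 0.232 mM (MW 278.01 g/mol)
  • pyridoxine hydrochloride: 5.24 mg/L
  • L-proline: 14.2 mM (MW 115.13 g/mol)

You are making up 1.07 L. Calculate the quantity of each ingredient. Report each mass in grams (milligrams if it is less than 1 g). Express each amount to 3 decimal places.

Scale factor relative to 1 L: 1.07.
ferrous sulfate heptahydrate: 0.232 mmol/L × 278.01 mg/mmol × 1.07 L = 69.013 mg
pyridoxine hydrochloride: 5.24 mg/L × 1.07 L = 5.607 mg
L-proline: 14.2 mmol/L × 115.13 g/mol × 1.07 L ÷ 1000 = 1.749 g

ferrous sulfate heptahydrate 69.013 mg; pyridoxine hydrochloride 5.607 mg; L-proline 1.749 g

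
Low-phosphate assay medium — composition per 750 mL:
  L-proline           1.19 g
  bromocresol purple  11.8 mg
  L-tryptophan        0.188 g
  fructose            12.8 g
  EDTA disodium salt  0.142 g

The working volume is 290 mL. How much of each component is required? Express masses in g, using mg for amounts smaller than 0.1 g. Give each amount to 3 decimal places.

L-proline 0.460 g; bromocresol purple 4.563 mg; L-tryptophan 72.693 mg; fructose 4.949 g; EDTA disodium salt 54.907 mg

Scale factor = 290 mL / 750 mL = 0.386667.
L-proline: 1.19 g × (290 mL / 750 mL) = 0.460 g
bromocresol purple: 11.8 mg × (290 mL / 750 mL) = 4.563 mg
L-tryptophan: 0.188 g × (290 mL / 750 mL) = 0.0726933 g = 72.693 mg
fructose: 12.8 g × (290 mL / 750 mL) = 4.949 g
EDTA disodium salt: 0.142 g × (290 mL / 750 mL) = 0.0549067 g = 54.907 mg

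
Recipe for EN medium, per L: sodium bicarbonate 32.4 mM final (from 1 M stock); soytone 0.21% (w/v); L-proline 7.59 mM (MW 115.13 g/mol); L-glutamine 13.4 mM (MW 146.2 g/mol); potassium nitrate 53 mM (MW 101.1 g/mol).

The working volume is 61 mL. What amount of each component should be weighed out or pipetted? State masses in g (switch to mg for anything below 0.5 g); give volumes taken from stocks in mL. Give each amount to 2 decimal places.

Working volume: 61 mL = 0.061 L.
sodium bicarbonate: V = C2·V2/C1 = 32.4 mM × 61 mL ÷ 1000 mM = 1.98 mL
soytone: 0.21 g per 100 mL × 61 mL ÷ 100 = 0.1281 g = 128.10 mg
L-proline: 7.59 mmol/L × 115.13 mg/mmol × 0.061 L = 53.30 mg
L-glutamine: 13.4 mmol/L × 146.2 mg/mmol × 0.061 L = 119.50 mg
potassium nitrate: 53 mmol/L × 101.1 mg/mmol × 0.061 L = 326.86 mg

sodium bicarbonate 1.98 mL; soytone 128.10 mg; L-proline 53.30 mg; L-glutamine 119.50 mg; potassium nitrate 326.86 mg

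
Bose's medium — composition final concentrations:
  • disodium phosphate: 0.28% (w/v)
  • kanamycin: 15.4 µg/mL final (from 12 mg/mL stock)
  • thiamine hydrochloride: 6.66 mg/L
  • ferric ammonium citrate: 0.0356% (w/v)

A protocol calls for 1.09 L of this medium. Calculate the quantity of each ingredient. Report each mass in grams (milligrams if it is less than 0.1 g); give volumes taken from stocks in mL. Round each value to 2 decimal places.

Scale factor relative to 1 L: 1.09.
disodium phosphate: 0.28 g per 100 mL × 1090 mL ÷ 100 = 3.05 g
kanamycin: C1V1 = C2V2 → 15.4 µg/mL × 1090 mL ÷ 12000 µg/mL = 1.40 mL
thiamine hydrochloride: 6.66 mg/L × 1.09 L = 7.26 mg
ferric ammonium citrate: 0.0356 g per 100 mL × 1090 mL ÷ 100 = 0.39 g

disodium phosphate 3.05 g; kanamycin 1.40 mL; thiamine hydrochloride 7.26 mg; ferric ammonium citrate 0.39 g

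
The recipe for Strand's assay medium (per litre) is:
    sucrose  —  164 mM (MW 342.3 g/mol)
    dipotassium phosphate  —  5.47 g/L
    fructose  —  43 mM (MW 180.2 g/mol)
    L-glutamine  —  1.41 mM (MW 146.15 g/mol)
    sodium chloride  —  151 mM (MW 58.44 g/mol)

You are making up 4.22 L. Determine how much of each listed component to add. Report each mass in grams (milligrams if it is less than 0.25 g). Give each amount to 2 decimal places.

sucrose 236.90 g; dipotassium phosphate 23.08 g; fructose 32.70 g; L-glutamine 0.87 g; sodium chloride 37.24 g

Scale factor relative to 1 L: 4.22.
sucrose: 164 mmol/L × 342.3 g/mol × 4.22 L ÷ 1000 = 236.90 g
dipotassium phosphate: 5.47 g/L × 4.22 L = 23.08 g
fructose: 43 mmol/L × 180.2 g/mol × 4.22 L ÷ 1000 = 32.70 g
L-glutamine: 1.41 mmol/L × 146.15 g/mol × 4.22 L ÷ 1000 = 0.87 g
sodium chloride: 151 mmol/L × 58.44 g/mol × 4.22 L ÷ 1000 = 37.24 g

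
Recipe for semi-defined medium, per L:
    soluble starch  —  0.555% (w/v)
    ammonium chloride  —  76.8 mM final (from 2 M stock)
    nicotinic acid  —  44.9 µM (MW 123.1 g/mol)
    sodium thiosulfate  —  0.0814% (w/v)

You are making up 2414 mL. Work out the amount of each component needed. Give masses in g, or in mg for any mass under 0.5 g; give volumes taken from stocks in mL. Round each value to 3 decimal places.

soluble starch 13.398 g; ammonium chloride 92.698 mL; nicotinic acid 13.343 mg; sodium thiosulfate 1.965 g

Target volume = 2414 mL = 2.414 L.
soluble starch: 0.555 g per 100 mL × 2414 mL ÷ 100 = 13.398 g
ammonium chloride: C1V1 = C2V2 → 76.8 mM × 2414 mL ÷ 2000 mM = 92.698 mL
nicotinic acid: 44.9 µmol/L × 123.1 g/mol × 2.414 L ÷ 1000 = 13.343 mg
sodium thiosulfate: 0.0814% w/v = 0.814 g/L → 0.814 × 2.414 L = 1.965 g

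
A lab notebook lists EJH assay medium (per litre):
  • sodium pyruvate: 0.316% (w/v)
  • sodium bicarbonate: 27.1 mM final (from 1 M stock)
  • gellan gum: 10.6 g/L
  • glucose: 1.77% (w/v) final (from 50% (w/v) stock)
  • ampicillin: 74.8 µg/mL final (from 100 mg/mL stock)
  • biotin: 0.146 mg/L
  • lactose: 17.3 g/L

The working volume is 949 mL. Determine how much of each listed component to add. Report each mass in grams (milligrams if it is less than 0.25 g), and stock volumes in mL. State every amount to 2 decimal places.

Target volume = 949 mL = 0.949 L.
sodium pyruvate: 0.316 g per 100 mL × 949 mL ÷ 100 = 3.00 g
sodium bicarbonate: C1V1 = C2V2 → 27.1 mM × 949 mL ÷ 1000 mM = 25.72 mL
gellan gum: 10.6 g/L × 0.949 L = 10.06 g
glucose: V = C2·V2/C1 = 1.77% ÷ 50% × 949 mL = 33.59 mL
ampicillin: C1V1 = C2V2 → 74.8 µg/mL × 949 mL ÷ 100000 µg/mL = 0.71 mL
biotin: 0.146 mg/L × 0.949 L = 0.14 mg
lactose: 17.3 g/L × 0.949 L = 16.42 g

sodium pyruvate 3.00 g; sodium bicarbonate 25.72 mL; gellan gum 10.06 g; glucose 33.59 mL; ampicillin 0.71 mL; biotin 0.14 mg; lactose 16.42 g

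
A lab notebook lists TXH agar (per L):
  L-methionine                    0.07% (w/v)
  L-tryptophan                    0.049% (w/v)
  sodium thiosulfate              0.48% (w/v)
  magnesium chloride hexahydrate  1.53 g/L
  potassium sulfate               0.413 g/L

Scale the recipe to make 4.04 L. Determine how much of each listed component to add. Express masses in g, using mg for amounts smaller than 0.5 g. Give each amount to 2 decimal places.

Scale factor relative to 1 L: 4.04.
L-methionine: 0.07 g per 100 mL × 4040 mL ÷ 100 = 2.83 g
L-tryptophan: 0.049% w/v = 0.49 g/L → 0.49 × 4.04 L = 1.98 g
sodium thiosulfate: 0.48 g per 100 mL × 4040 mL ÷ 100 = 19.39 g
magnesium chloride hexahydrate: 1.53 g/L × 4.04 L = 6.18 g
potassium sulfate: 0.413 g/L × 4.04 L = 1.67 g

L-methionine 2.83 g; L-tryptophan 1.98 g; sodium thiosulfate 19.39 g; magnesium chloride hexahydrate 6.18 g; potassium sulfate 1.67 g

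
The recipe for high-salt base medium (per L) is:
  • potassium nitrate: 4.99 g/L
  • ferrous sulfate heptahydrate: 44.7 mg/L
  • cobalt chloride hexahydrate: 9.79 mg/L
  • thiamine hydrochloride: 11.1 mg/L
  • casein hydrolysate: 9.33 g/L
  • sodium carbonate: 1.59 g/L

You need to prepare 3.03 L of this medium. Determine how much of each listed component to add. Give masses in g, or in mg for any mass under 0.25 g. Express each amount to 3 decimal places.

Working volume: 3.03 L.
potassium nitrate: 4.99 g/L × 3.03 L = 15.120 g
ferrous sulfate heptahydrate: 44.7 mg/L × 3.03 L = 135.441 mg
cobalt chloride hexahydrate: 9.79 mg/L × 3.03 L = 29.664 mg
thiamine hydrochloride: 11.1 mg/L × 3.03 L = 33.633 mg
casein hydrolysate: 9.33 g/L × 3.03 L = 28.270 g
sodium carbonate: 1.59 g/L × 3.03 L = 4.818 g

potassium nitrate 15.120 g; ferrous sulfate heptahydrate 135.441 mg; cobalt chloride hexahydrate 29.664 mg; thiamine hydrochloride 33.633 mg; casein hydrolysate 28.270 g; sodium carbonate 4.818 g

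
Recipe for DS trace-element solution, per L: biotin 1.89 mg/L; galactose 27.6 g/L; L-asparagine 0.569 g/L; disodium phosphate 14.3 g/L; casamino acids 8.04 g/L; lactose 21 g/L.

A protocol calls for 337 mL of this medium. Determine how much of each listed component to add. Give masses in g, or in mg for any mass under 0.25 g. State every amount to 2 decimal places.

Target volume = 337 mL = 0.337 L.
biotin: 1.89 mg/L × 0.337 L = 0.64 mg
galactose: 27.6 g/L × 0.337 L = 9.30 g
L-asparagine: 0.569 g/L × 0.337 L = 0.191753 g = 191.75 mg
disodium phosphate: 14.3 g/L × 0.337 L = 4.82 g
casamino acids: 8.04 g/L × 0.337 L = 2.71 g
lactose: 21 g/L × 0.337 L = 7.08 g

biotin 0.64 mg; galactose 9.30 g; L-asparagine 191.75 mg; disodium phosphate 4.82 g; casamino acids 2.71 g; lactose 7.08 g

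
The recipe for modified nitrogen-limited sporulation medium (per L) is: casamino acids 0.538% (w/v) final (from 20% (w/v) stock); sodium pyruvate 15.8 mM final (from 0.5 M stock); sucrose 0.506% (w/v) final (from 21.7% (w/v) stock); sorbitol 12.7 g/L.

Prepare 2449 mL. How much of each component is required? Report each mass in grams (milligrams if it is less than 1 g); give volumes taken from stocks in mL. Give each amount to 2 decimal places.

Target volume = 2449 mL = 2.449 L.
casamino acids: V = C2·V2/C1 = 0.538% ÷ 20% × 2449 mL = 65.88 mL
sodium pyruvate: dilute stock: 15.8 mM × 2449 mL ÷ 500 mM = 77.39 mL
sucrose: V = C2·V2/C1 = 0.506% ÷ 21.7% × 2449 mL = 57.11 mL
sorbitol: 12.7 g/L × 2.449 L = 31.10 g

casamino acids 65.88 mL; sodium pyruvate 77.39 mL; sucrose 57.11 mL; sorbitol 31.10 g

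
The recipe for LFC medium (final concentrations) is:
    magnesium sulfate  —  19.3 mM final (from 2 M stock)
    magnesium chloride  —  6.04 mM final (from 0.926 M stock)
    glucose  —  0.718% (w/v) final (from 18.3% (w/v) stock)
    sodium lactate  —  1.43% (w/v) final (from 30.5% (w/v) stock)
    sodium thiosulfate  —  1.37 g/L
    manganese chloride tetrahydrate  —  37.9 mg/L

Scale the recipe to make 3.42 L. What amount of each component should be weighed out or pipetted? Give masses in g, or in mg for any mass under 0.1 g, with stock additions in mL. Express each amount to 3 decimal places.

magnesium sulfate 33.003 mL; magnesium chloride 22.308 mL; glucose 134.184 mL; sodium lactate 160.348 mL; sodium thiosulfate 4.685 g; manganese chloride tetrahydrate 0.130 g

Scale factor relative to 1 L: 3.42.
magnesium sulfate: V = C2·V2/C1 = 19.3 mM × 3420 mL ÷ 2000 mM = 33.003 mL
magnesium chloride: dilute stock: 6.04 mM × 3420 mL ÷ 926 mM = 22.308 mL
glucose: C1V1 = C2V2 → 0.718% ÷ 18.3% × 3420 mL = 134.184 mL
sodium lactate: V = C2·V2/C1 = 1.43% ÷ 30.5% × 3420 mL = 160.348 mL
sodium thiosulfate: 1.37 g/L × 3.42 L = 4.685 g
manganese chloride tetrahydrate: 37.9 mg/L × 3.42 L = 129.618 mg = 0.130 g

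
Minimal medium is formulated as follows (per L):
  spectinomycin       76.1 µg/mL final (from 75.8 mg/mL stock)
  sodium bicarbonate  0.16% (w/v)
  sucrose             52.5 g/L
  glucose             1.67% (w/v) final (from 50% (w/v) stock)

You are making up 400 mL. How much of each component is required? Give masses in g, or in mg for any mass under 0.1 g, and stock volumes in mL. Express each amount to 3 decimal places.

Working volume: 400 mL = 0.4 L.
spectinomycin: C1V1 = C2V2 → 76.1 µg/mL × 400 mL ÷ 75800 µg/mL = 0.402 mL
sodium bicarbonate: 0.16% w/v = 1.6 g/L → 1.6 × 0.4 L = 0.640 g
sucrose: 52.5 g/L × 0.4 L = 21.000 g
glucose: C1V1 = C2V2 → 1.67% ÷ 50% × 400 mL = 13.360 mL

spectinomycin 0.402 mL; sodium bicarbonate 0.640 g; sucrose 21.000 g; glucose 13.360 mL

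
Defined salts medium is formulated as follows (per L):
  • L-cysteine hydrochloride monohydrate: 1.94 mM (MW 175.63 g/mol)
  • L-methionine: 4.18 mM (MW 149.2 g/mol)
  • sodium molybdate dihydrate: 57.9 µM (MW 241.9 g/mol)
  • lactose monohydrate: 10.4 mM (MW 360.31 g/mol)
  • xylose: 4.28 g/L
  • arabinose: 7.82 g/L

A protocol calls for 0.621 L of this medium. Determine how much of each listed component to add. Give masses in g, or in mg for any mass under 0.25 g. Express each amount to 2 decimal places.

L-cysteine hydrochloride monohydrate 211.59 mg; L-methionine 0.39 g; sodium molybdate dihydrate 8.70 mg; lactose monohydrate 2.33 g; xylose 2.66 g; arabinose 4.86 g

Working volume: 0.621 L.
L-cysteine hydrochloride monohydrate: 1.94 mmol/L × 175.63 mg/mmol × 0.621 L = 211.59 mg
L-methionine: 4.18 mmol/L × 149.2 g/mol × 0.621 L ÷ 1000 = 0.39 g
sodium molybdate dihydrate: 57.9 µmol/L × 241.9 g/mol × 0.621 L ÷ 1000 = 8.70 mg
lactose monohydrate: 10.4 mmol/L × 360.31 g/mol × 0.621 L ÷ 1000 = 2.33 g
xylose: 4.28 g/L × 0.621 L = 2.66 g
arabinose: 7.82 g/L × 0.621 L = 4.86 g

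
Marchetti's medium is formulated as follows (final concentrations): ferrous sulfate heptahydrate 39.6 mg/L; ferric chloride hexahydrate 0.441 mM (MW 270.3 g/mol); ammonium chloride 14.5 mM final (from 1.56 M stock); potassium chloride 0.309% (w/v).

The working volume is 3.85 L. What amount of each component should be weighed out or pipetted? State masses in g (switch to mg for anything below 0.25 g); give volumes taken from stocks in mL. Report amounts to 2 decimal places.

Scale factor relative to 1 L: 3.85.
ferrous sulfate heptahydrate: 39.6 mg/L × 3.85 L = 152.46 mg
ferric chloride hexahydrate: 0.441 mmol/L × 270.3 g/mol × 3.85 L ÷ 1000 = 0.46 g
ammonium chloride: V = C2·V2/C1 = 14.5 mM × 3850 mL ÷ 1560 mM = 35.79 mL
potassium chloride: 0.309 g per 100 mL × 3850 mL ÷ 100 = 11.90 g

ferrous sulfate heptahydrate 152.46 mg; ferric chloride hexahydrate 0.46 g; ammonium chloride 35.79 mL; potassium chloride 11.90 g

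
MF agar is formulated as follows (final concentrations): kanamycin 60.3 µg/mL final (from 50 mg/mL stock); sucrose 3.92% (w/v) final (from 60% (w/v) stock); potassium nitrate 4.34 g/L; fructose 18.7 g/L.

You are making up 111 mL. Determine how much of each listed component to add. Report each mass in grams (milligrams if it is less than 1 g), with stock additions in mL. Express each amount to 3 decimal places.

kanamycin 0.134 mL; sucrose 7.252 mL; potassium nitrate 481.740 mg; fructose 2.076 g

Scale factor relative to 1 L: 0.111.
kanamycin: dilute stock: 60.3 µg/mL × 111 mL ÷ 50000 µg/mL = 0.134 mL
sucrose: C1V1 = C2V2 → 3.92% ÷ 60% × 111 mL = 7.252 mL
potassium nitrate: 4.34 g/L × 0.111 L = 0.48174 g = 481.740 mg
fructose: 18.7 g/L × 0.111 L = 2.076 g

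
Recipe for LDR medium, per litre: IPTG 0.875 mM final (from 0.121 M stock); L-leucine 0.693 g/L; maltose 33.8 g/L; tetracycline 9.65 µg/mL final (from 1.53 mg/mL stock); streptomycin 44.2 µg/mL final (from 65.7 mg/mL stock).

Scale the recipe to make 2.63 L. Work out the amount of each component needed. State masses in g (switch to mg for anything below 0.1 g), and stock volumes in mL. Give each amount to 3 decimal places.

Scale factor relative to 1 L: 2.63.
IPTG: V = C2·V2/C1 = 0.875 mM × 2630 mL ÷ 121 mM = 19.019 mL
L-leucine: 0.693 g/L × 2.63 L = 1.823 g
maltose: 33.8 g/L × 2.63 L = 88.894 g
tetracycline: V = C2·V2/C1 = 9.65 µg/mL × 2630 mL ÷ 1530 µg/mL = 16.588 mL
streptomycin: C1V1 = C2V2 → 44.2 µg/mL × 2630 mL ÷ 65700 µg/mL = 1.769 mL

IPTG 19.019 mL; L-leucine 1.823 g; maltose 88.894 g; tetracycline 16.588 mL; streptomycin 1.769 mL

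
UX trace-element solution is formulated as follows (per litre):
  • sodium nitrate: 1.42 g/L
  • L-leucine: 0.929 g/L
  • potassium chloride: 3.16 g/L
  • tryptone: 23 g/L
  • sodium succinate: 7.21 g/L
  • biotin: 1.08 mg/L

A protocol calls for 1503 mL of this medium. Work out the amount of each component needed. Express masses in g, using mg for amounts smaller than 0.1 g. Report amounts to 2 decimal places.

sodium nitrate 2.13 g; L-leucine 1.40 g; potassium chloride 4.75 g; tryptone 34.57 g; sodium succinate 10.84 g; biotin 1.62 mg

Target volume = 1503 mL = 1.503 L.
sodium nitrate: 1.42 g/L × 1.503 L = 2.13 g
L-leucine: 0.929 g/L × 1.503 L = 1.40 g
potassium chloride: 3.16 g/L × 1.503 L = 4.75 g
tryptone: 23 g/L × 1.503 L = 34.57 g
sodium succinate: 7.21 g/L × 1.503 L = 10.84 g
biotin: 1.08 mg/L × 1.503 L = 1.62 mg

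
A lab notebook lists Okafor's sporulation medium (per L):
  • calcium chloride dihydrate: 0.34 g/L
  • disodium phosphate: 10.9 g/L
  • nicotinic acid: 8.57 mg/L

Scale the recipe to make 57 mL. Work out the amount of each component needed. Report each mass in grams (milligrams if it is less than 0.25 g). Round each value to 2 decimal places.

Scale factor relative to 1 L: 0.057.
calcium chloride dihydrate: 0.34 g/L × 0.057 L = 0.01938 g = 19.38 mg
disodium phosphate: 10.9 g/L × 0.057 L = 0.62 g
nicotinic acid: 8.57 mg/L × 0.057 L = 0.49 mg

calcium chloride dihydrate 19.38 mg; disodium phosphate 0.62 g; nicotinic acid 0.49 mg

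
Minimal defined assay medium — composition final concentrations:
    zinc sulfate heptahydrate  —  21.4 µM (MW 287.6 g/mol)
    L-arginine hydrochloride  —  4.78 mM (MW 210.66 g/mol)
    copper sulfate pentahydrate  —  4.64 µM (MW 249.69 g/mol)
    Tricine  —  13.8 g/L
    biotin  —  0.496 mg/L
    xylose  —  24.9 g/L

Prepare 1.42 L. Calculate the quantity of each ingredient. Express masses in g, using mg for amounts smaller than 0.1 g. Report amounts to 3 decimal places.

zinc sulfate heptahydrate 8.740 mg; L-arginine hydrochloride 1.430 g; copper sulfate pentahydrate 1.645 mg; Tricine 19.596 g; biotin 0.704 mg; xylose 35.358 g

Working volume: 1.42 L.
zinc sulfate heptahydrate: 21.4 µmol/L × 287.6 g/mol × 1.42 L ÷ 1000 = 8.740 mg
L-arginine hydrochloride: 4.78 mmol/L × 210.66 g/mol × 1.42 L ÷ 1000 = 1.430 g
copper sulfate pentahydrate: 4.64 µmol/L × 249.69 g/mol × 1.42 L ÷ 1000 = 1.645 mg
Tricine: 13.8 g/L × 1.42 L = 19.596 g
biotin: 0.496 mg/L × 1.42 L = 0.704 mg
xylose: 24.9 g/L × 1.42 L = 35.358 g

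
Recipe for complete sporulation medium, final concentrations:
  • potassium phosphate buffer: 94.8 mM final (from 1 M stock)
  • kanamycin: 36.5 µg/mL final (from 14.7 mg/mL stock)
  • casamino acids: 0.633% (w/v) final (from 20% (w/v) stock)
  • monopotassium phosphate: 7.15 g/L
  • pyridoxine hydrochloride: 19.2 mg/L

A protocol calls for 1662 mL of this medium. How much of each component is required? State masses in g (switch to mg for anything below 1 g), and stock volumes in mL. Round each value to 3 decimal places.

potassium phosphate buffer 157.558 mL; kanamycin 4.127 mL; casamino acids 52.602 mL; monopotassium phosphate 11.883 g; pyridoxine hydrochloride 31.910 mg

Target volume = 1662 mL = 1.662 L.
potassium phosphate buffer: V = C2·V2/C1 = 94.8 mM × 1662 mL ÷ 1000 mM = 157.558 mL
kanamycin: dilute stock: 36.5 µg/mL × 1662 mL ÷ 14700 µg/mL = 4.127 mL
casamino acids: C1V1 = C2V2 → 0.633% ÷ 20% × 1662 mL = 52.602 mL
monopotassium phosphate: 7.15 g/L × 1.662 L = 11.883 g
pyridoxine hydrochloride: 19.2 mg/L × 1.662 L = 31.910 mg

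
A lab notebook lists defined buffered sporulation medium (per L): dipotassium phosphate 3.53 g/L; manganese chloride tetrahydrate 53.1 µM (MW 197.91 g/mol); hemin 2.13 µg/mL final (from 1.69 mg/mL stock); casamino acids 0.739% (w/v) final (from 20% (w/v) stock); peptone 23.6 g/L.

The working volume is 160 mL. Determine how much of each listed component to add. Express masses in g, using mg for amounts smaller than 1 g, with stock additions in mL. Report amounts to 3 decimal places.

dipotassium phosphate 564.800 mg; manganese chloride tetrahydrate 1.681 mg; hemin 0.202 mL; casamino acids 5.912 mL; peptone 3.776 g

Scale factor relative to 1 L: 0.16.
dipotassium phosphate: 3.53 g/L × 0.16 L = 0.5648 g = 564.800 mg
manganese chloride tetrahydrate: 53.1 µmol/L × 197.91 g/mol × 0.16 L ÷ 1000 = 1.681 mg
hemin: C1V1 = C2V2 → 2.13 µg/mL × 160 mL ÷ 1690 µg/mL = 0.202 mL
casamino acids: dilute stock: 0.739% ÷ 20% × 160 mL = 5.912 mL
peptone: 23.6 g/L × 0.16 L = 3.776 g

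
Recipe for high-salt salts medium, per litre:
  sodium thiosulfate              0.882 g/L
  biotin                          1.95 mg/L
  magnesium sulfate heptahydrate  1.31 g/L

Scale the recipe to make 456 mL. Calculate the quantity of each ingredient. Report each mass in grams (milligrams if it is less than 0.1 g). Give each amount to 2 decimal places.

Target volume = 456 mL = 0.456 L.
sodium thiosulfate: 0.882 g/L × 0.456 L = 0.40 g
biotin: 1.95 mg/L × 0.456 L = 0.89 mg
magnesium sulfate heptahydrate: 1.31 g/L × 0.456 L = 0.60 g

sodium thiosulfate 0.40 g; biotin 0.89 mg; magnesium sulfate heptahydrate 0.60 g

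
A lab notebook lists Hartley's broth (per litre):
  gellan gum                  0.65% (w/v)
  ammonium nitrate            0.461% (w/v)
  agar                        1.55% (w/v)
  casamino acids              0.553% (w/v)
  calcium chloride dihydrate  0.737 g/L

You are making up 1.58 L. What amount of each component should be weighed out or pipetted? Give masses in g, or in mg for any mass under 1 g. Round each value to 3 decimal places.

gellan gum 10.270 g; ammonium nitrate 7.284 g; agar 24.490 g; casamino acids 8.737 g; calcium chloride dihydrate 1.164 g

Working volume: 1.58 L.
gellan gum: 0.65% w/v = 6.5 g/L → 6.5 × 1.58 L = 10.270 g
ammonium nitrate: 0.461 g per 100 mL × 1580 mL ÷ 100 = 7.284 g
agar: 1.55 g per 100 mL × 1580 mL ÷ 100 = 24.490 g
casamino acids: 0.553% w/v = 5.53 g/L → 5.53 × 1.58 L = 8.737 g
calcium chloride dihydrate: 0.737 g/L × 1.58 L = 1.164 g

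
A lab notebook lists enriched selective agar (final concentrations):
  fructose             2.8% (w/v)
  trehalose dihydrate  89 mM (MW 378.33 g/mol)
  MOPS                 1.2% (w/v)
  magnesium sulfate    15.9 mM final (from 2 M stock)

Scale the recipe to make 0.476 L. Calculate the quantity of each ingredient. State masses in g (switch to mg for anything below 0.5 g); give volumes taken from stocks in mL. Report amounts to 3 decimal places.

fructose 13.328 g; trehalose dihydrate 16.028 g; MOPS 5.712 g; magnesium sulfate 3.784 mL

Working volume: 0.476 L.
fructose: 2.8% w/v = 28 g/L → 28 × 0.476 L = 13.328 g
trehalose dihydrate: 89 mmol/L × 378.33 g/mol × 0.476 L ÷ 1000 = 16.028 g
MOPS: 1.2 g per 100 mL × 476 mL ÷ 100 = 5.712 g
magnesium sulfate: C1V1 = C2V2 → 15.9 mM × 476 mL ÷ 2000 mM = 3.784 mL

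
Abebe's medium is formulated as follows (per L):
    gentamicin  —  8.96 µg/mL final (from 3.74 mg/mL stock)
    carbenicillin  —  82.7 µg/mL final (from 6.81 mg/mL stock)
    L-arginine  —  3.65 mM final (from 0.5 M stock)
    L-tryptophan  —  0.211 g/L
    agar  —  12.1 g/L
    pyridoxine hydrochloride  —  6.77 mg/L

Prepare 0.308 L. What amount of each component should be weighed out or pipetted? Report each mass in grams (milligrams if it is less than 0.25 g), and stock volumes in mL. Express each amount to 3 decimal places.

Working volume: 0.308 L.
gentamicin: dilute stock: 8.96 µg/mL × 308 mL ÷ 3740 µg/mL = 0.738 mL
carbenicillin: V = C2·V2/C1 = 82.7 µg/mL × 308 mL ÷ 6810 µg/mL = 3.740 mL
L-arginine: dilute stock: 3.65 mM × 308 mL ÷ 500 mM = 2.248 mL
L-tryptophan: 0.211 g/L × 0.308 L = 0.064988 g = 64.988 mg
agar: 12.1 g/L × 0.308 L = 3.727 g
pyridoxine hydrochloride: 6.77 mg/L × 0.308 L = 2.085 mg

gentamicin 0.738 mL; carbenicillin 3.740 mL; L-arginine 2.248 mL; L-tryptophan 64.988 mg; agar 3.727 g; pyridoxine hydrochloride 2.085 mg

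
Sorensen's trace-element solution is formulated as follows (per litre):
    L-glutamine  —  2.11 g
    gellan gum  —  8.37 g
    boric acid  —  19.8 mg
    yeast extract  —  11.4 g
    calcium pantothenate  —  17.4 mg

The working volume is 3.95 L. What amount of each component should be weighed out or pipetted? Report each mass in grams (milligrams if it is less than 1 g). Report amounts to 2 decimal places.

L-glutamine 8.33 g; gellan gum 33.06 g; boric acid 78.21 mg; yeast extract 45.03 g; calcium pantothenate 68.73 mg

Ratio of target to recipe volume: 3950 / 1000 = 3.95.
L-glutamine: 2.11 g × (3950 mL / 1000 mL) = 8.33 g
gellan gum: 8.37 g × (3950 mL / 1000 mL) = 33.06 g
boric acid: 19.8 mg × (3950 mL / 1000 mL) = 78.21 mg
yeast extract: 11.4 g × (3950 mL / 1000 mL) = 45.03 g
calcium pantothenate: 17.4 mg × (3950 mL / 1000 mL) = 68.73 mg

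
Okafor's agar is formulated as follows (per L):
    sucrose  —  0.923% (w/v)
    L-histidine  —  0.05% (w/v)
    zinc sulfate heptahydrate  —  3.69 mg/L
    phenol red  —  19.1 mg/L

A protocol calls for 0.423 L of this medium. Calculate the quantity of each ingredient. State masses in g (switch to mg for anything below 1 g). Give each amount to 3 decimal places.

sucrose 3.904 g; L-histidine 211.500 mg; zinc sulfate heptahydrate 1.561 mg; phenol red 8.079 mg

Working volume: 0.423 L.
sucrose: 0.923% w/v = 9.23 g/L → 9.23 × 0.423 L = 3.904 g
L-histidine: 0.05 g per 100 mL × 423 mL ÷ 100 = 0.2115 g = 211.500 mg
zinc sulfate heptahydrate: 3.69 mg/L × 0.423 L = 1.561 mg
phenol red: 19.1 mg/L × 0.423 L = 8.079 mg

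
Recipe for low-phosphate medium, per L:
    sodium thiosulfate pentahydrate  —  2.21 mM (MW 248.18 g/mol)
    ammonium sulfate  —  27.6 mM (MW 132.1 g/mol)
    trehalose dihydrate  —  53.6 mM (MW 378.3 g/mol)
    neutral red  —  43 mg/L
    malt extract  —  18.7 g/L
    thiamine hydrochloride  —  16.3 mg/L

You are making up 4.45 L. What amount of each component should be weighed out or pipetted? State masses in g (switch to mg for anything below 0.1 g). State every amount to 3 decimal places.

sodium thiosulfate pentahydrate 2.441 g; ammonium sulfate 16.225 g; trehalose dihydrate 90.232 g; neutral red 0.191 g; malt extract 83.215 g; thiamine hydrochloride 72.535 mg

Working volume: 4.45 L.
sodium thiosulfate pentahydrate: 2.21 mmol/L × 248.18 g/mol × 4.45 L ÷ 1000 = 2.441 g
ammonium sulfate: 27.6 mmol/L × 132.1 g/mol × 4.45 L ÷ 1000 = 16.225 g
trehalose dihydrate: 53.6 mmol/L × 378.3 g/mol × 4.45 L ÷ 1000 = 90.232 g
neutral red: 43 mg/L × 4.45 L = 191.35 mg = 0.191 g
malt extract: 18.7 g/L × 4.45 L = 83.215 g
thiamine hydrochloride: 16.3 mg/L × 4.45 L = 72.535 mg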